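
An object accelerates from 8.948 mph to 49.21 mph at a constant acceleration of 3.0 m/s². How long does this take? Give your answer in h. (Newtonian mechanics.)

v₀ = 8.948 mph × 0.44704 = 4.00011 m/s
v = 49.21 mph × 0.44704 = 21.9988 m/s
t = (v - v₀) / a = (21.9988 - 4.00011) / 3.0 = 5.99956 s
t = 5.99956 s / 3600.0 = 0.001667 h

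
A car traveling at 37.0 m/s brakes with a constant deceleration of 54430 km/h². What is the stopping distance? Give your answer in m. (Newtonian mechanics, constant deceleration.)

a = 54430 km/h² × 7.716049382716049e-05 = 4.19985 m/s²
d = v₀² / (2a) = 37.0² / (2 × 4.19985) = 1369.0 / 8.3997 = 163.0 m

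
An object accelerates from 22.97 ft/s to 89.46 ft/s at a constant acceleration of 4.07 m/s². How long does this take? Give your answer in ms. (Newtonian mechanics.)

v₀ = 22.97 ft/s × 0.3048 = 7.00126 m/s
v = 89.46 ft/s × 0.3048 = 27.2674 m/s
t = (v - v₀) / a = (27.2674 - 7.00126) / 4.07 = 4.9794 s
t = 4.9794 s / 0.001 = 4979 ms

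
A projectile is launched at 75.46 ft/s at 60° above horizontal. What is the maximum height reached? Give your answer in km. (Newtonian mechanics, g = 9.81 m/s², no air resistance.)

v₀ = 75.46 ft/s × 0.3048 = 23.0002 m/s
H = v₀² × sin²(θ) / (2g) = 23.0002² × sin(60°)² / (2 × 9.81) = 529.009 × 0.75 / 19.62 = 20.2221 m
H = 20.2221 m / 1000.0 = 0.02022 km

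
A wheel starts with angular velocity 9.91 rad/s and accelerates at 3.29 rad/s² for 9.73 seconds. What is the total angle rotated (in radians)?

θ = ω₀t + ½αt² = 9.91×9.73 + ½×3.29×9.73² = 252.16 rad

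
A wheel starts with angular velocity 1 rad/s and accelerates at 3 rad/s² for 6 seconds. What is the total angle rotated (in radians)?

θ = ω₀t + ½αt² = 1×6 + ½×3×6² = 60.0 rad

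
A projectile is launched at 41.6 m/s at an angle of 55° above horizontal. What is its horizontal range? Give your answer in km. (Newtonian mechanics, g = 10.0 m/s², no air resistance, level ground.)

R = v₀² × sin(2θ) / g = 41.6² × sin(2 × 55°) / 10.0 = 1730.56 × 0.939693 / 10.0 = 162.62 m
R = 162.62 m / 1000.0 = 0.1626 km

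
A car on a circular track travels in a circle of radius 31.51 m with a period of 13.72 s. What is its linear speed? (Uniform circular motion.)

v = 2πr/T = 2π×31.51/13.72 = 14.43 m/s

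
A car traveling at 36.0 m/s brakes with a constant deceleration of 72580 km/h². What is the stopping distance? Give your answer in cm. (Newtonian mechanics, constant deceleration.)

a = 72580 km/h² × 7.716049382716049e-05 = 5.60031 m/s²
d = v₀² / (2a) = 36.0² / (2 × 5.60031) = 1296.0 / 11.2006 = 115.708 m
d = 115.708 m / 0.01 = 11570 cm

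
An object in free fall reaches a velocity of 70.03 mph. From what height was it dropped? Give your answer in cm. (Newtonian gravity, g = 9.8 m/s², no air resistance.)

v = 70.03 mph × 0.44704 = 31.3062 m/s
h = v² / (2g) = 31.3062² / (2 × 9.8) = 50.004 m
h = 50.004 m / 0.01 = 5000 cm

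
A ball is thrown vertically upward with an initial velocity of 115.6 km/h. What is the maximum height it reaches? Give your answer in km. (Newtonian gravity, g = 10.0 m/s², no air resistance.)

v₀ = 115.6 km/h × 0.2777777777777778 = 32.1111 m/s
h_max = v₀² / (2g) = 32.1111² / (2 × 10.0) = 1031.12 / 20.0 = 51.556 m
h_max = 51.556 m / 1000.0 = 0.05156 km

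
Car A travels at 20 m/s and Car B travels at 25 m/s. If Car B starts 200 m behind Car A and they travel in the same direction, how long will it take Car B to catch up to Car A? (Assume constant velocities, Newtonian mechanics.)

Relative speed: v_rel = 25 - 20 = 5 m/s
Time to catch: t = d₀/v_rel = 200/5 = 40.0 s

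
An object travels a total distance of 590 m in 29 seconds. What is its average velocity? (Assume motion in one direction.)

v_avg = Δd / Δt = 590 / 29 = 20.34 m/s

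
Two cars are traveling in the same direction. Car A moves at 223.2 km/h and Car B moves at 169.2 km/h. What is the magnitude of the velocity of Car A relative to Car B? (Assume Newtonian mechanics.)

v_rel = |v_A - v_B| = |223.2 - 169.2| = 54.0 km/h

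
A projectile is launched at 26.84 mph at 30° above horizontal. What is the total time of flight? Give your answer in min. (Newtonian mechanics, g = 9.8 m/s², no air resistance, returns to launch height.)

v₀ = 26.84 mph × 0.44704 = 11.9986 m/s
T = 2 × v₀ × sin(θ) / g = 2 × 11.9986 × sin(30°) / 9.8 = 2 × 11.9986 × 0.5 / 9.8 = 1.22435 s
T = 1.22435 s / 60.0 = 0.02041 min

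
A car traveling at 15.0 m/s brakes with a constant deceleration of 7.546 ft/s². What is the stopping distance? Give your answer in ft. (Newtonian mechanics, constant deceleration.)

a = 7.546 ft/s² × 0.3048 = 2.30002 m/s²
d = v₀² / (2a) = 15.0² / (2 × 2.30002) = 225.0 / 4.60004 = 48.9126 m
d = 48.9126 m / 0.3048 = 160.5 ft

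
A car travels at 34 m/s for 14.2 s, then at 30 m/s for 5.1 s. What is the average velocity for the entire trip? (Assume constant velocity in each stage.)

d₁ = v₁t₁ = 34 × 14.2 = 482.8 m
d₂ = v₂t₂ = 30 × 5.1 = 153.0 m
d_total = 635.8 m, t_total = 19.3 s
v_avg = d_total/t_total = 635.8/19.3 = 32.94 m/s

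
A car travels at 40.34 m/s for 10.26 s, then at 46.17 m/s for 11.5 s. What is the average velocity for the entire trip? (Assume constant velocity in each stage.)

d₁ = v₁t₁ = 40.34 × 10.26 = 413.8884 m
d₂ = v₂t₂ = 46.17 × 11.5 = 530.955 m
d_total = 944.8434 m, t_total = 21.76 s
v_avg = d_total/t_total = 944.8434/21.76 = 43.42 m/s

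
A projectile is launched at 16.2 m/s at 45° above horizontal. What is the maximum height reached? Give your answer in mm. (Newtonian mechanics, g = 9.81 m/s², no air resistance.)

H = v₀² × sin²(θ) / (2g) = 16.2² × sin(45°)² / (2 × 9.81) = 262.44 × 0.5 / 19.62 = 6.68807 m
H = 6.68807 m / 0.001 = 6688 mm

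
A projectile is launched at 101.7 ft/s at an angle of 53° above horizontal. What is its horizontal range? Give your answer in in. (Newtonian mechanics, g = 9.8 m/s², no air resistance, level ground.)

v₀ = 101.7 ft/s × 0.3048 = 30.9982 m/s
R = v₀² × sin(2θ) / g = 30.9982² × sin(2 × 53°) / 9.8 = 960.888 × 0.961262 / 9.8 = 94.2515 m
R = 94.2515 m / 0.0254 = 3711 in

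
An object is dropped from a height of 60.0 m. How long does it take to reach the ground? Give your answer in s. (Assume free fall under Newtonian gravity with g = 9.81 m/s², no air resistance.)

t = √(2h/g) = √(2 × 60.0 / 9.81) = 3.497 s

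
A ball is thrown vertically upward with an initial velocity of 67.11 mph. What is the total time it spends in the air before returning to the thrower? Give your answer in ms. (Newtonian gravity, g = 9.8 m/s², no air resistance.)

v₀ = 67.11 mph × 0.44704 = 30.0009 m/s
t_total = 2 × v₀ / g = 2 × 30.0009 / 9.8 = 6.12263 s
t_total = 6.12263 s / 0.001 = 6123 ms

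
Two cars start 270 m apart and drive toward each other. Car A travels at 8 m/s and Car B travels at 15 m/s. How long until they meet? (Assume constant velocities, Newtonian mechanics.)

Combined speed: v_combined = 8 + 15 = 23 m/s
Time to meet: t = d/v_combined = 270/23 = 11.74 s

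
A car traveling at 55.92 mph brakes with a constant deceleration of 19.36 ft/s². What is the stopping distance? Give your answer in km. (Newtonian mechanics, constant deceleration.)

v₀ = 55.92 mph × 0.44704 = 24.9985 m/s
a = 19.36 ft/s² × 0.3048 = 5.90093 m/s²
d = v₀² / (2a) = 24.9985² / (2 × 5.90093) = 624.925 / 11.8019 = 52.9512 m
d = 52.9512 m / 1000.0 = 0.05295 km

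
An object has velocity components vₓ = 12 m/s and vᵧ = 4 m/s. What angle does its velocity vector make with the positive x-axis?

θ = arctan(vᵧ/vₓ) = arctan(4/12) = 18.43°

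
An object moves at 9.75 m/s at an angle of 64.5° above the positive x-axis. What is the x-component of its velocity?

vₓ = v cos(θ) = 9.75 × cos(64.5°) = 4.2 m/s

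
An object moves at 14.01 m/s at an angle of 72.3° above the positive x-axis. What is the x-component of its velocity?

vₓ = v cos(θ) = 14.01 × cos(72.3°) = 4.26 m/s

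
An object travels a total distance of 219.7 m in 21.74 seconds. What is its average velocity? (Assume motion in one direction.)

v_avg = Δd / Δt = 219.7 / 21.74 = 10.11 m/s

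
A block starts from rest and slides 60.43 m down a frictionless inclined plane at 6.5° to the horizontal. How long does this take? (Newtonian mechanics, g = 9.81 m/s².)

a = g sin(θ) = 9.81 × sin(6.5°) = 1.1105 m/s²
t = √(2d/a) = √(2 × 60.43 / 1.1105) = 10.43 s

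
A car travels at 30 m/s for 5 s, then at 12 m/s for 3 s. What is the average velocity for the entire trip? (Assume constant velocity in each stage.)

d₁ = v₁t₁ = 30 × 5 = 150 m
d₂ = v₂t₂ = 12 × 3 = 36 m
d_total = 186 m, t_total = 8 s
v_avg = d_total/t_total = 186/8 = 23.25 m/s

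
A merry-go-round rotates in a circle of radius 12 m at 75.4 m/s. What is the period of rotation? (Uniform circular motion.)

T = 2πr/v = 2π×12/75.4 = 1.0 s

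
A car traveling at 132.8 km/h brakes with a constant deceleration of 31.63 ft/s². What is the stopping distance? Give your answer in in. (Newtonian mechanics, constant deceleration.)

v₀ = 132.8 km/h × 0.2777777777777778 = 36.8889 m/s
a = 31.63 ft/s² × 0.3048 = 9.64082 m/s²
d = v₀² / (2a) = 36.8889² / (2 × 9.64082) = 1360.79 / 19.2816 = 70.5745 m
d = 70.5745 m / 0.0254 = 2779 in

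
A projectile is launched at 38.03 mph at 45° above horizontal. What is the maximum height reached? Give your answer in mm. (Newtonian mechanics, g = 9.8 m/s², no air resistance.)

v₀ = 38.03 mph × 0.44704 = 17.0009 m/s
H = v₀² × sin²(θ) / (2g) = 17.0009² × sin(45°)² / (2 × 9.8) = 289.031 × 0.5 / 19.6 = 7.37324 m
H = 7.37324 m / 0.001 = 7373 mm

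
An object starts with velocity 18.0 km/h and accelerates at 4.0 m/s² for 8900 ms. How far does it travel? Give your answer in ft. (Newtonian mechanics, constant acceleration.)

v₀ = 18.0 km/h × 0.2777777777777778 = 5.0 m/s
t = 8900 ms × 0.001 = 8.9 s
d = v₀ × t + ½ × a × t² = 5.0 × 8.9 + 0.5 × 4.0 × 8.9² = 202.92 m
d = 202.92 m / 0.3048 = 665.7 ft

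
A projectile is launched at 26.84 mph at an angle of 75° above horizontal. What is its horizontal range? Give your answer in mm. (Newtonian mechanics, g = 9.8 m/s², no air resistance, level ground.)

v₀ = 26.84 mph × 0.44704 = 11.9986 m/s
R = v₀² × sin(2θ) / g = 11.9986² × sin(2 × 75°) / 9.8 = 143.966 × 0.5 / 9.8 = 7.3452 m
R = 7.3452 m / 0.001 = 7345 mm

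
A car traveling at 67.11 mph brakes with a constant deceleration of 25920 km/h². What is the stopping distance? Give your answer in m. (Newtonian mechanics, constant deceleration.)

v₀ = 67.11 mph × 0.44704 = 30.0009 m/s
a = 25920 km/h² × 7.716049382716049e-05 = 2.0 m/s²
d = v₀² / (2a) = 30.0009² / (2 × 2.0) = 900.054 / 4.0 = 225.0 m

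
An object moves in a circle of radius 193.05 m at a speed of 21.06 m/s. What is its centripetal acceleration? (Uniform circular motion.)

a_c = v²/r = 21.06²/193.05 = 443.5236/193.05 = 2.3 m/s²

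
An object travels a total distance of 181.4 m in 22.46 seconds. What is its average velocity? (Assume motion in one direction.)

v_avg = Δd / Δt = 181.4 / 22.46 = 8.08 m/s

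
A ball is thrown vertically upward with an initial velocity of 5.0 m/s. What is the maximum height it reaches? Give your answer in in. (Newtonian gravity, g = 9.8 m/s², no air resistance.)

h_max = v₀² / (2g) = 5.0² / (2 × 9.8) = 25.0 / 19.6 = 1.27551 m
h_max = 1.27551 m / 0.0254 = 50.22 in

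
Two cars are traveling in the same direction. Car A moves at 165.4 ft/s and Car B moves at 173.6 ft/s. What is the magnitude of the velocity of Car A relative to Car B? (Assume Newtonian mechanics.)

v_rel = |v_A - v_B| = |165.4 - 173.6| = 8.2 ft/s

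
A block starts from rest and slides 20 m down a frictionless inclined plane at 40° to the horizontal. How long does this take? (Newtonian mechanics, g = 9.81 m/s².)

a = g sin(θ) = 9.81 × sin(40°) = 6.3057 m/s²
t = √(2d/a) = √(2 × 20 / 6.3057) = 2.52 s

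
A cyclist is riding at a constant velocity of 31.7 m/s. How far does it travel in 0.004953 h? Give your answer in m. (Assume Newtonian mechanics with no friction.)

t = 0.004953 h × 3600.0 = 17.8308 s
d = v × t = 31.7 × 17.8308 = 565.2 m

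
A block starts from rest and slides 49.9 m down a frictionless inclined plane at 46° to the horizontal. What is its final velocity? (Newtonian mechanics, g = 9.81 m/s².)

a = g sin(θ) = 9.81 × sin(46°) = 7.0567 m/s²
v = √(2ad) = √(2 × 7.0567 × 49.9) = 26.54 m/s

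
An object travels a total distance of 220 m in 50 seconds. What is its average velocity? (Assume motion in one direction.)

v_avg = Δd / Δt = 220 / 50 = 4.4 m/s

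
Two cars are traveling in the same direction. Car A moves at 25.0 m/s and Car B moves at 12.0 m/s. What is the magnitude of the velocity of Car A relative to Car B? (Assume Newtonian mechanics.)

v_rel = |v_A - v_B| = |25.0 - 12.0| = 13.0 m/s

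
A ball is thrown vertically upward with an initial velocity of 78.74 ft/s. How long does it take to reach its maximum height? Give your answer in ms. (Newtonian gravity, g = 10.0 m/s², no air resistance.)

v₀ = 78.74 ft/s × 0.3048 = 24.0 m/s
t_up = v₀ / g = 24.0 / 10.0 = 2.4 s
t_up = 2.4 s / 0.001 = 2400 ms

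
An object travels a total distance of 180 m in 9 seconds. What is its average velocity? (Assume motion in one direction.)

v_avg = Δd / Δt = 180 / 9 = 20.0 m/s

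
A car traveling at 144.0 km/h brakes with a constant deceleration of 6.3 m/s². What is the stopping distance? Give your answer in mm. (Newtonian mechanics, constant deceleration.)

v₀ = 144.0 km/h × 0.2777777777777778 = 40.0 m/s
d = v₀² / (2a) = 40.0² / (2 × 6.3) = 1600.0 / 12.6 = 126.984 m
d = 126.984 m / 0.001 = 127000 mm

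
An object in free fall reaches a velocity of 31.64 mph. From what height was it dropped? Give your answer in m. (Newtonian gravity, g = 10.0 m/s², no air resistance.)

v = 31.64 mph × 0.44704 = 14.1443 m/s
h = v² / (2g) = 14.1443² / (2 × 10.0) = 10.0 m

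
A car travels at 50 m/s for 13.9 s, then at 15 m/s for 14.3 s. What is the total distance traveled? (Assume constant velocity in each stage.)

d₁ = v₁t₁ = 50 × 13.9 = 695.0 m
d₂ = v₂t₂ = 15 × 14.3 = 214.5 m
d_total = 695.0 + 214.5 = 909.5 m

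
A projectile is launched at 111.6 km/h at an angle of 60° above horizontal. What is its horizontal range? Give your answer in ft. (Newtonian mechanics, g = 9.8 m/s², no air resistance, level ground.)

v₀ = 111.6 km/h × 0.2777777777777778 = 31.0 m/s
R = v₀² × sin(2θ) / g = 31.0² × sin(2 × 60°) / 9.8 = 961.0 × 0.866025 / 9.8 = 84.9235 m
R = 84.9235 m / 0.3048 = 278.6 ft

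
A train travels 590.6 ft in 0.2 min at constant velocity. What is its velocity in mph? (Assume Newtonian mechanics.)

d = 590.6 ft × 0.3048 = 180.015 m
t = 0.2 min × 60.0 = 12.0 s
v = d / t = 180.015 / 12.0 = 15.0012 m/s
v = 15.0012 m/s / 0.44704 = 33.56 mph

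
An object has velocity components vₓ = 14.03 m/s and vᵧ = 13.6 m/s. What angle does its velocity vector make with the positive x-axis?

θ = arctan(vᵧ/vₓ) = arctan(13.6/14.03) = 44.11°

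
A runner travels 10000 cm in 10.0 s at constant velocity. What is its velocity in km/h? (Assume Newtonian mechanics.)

d = 10000 cm × 0.01 = 100.0 m
v = d / t = 100.0 / 10.0 = 10.0 m/s
v = 10.0 m/s / 0.2777777777777778 = 36.0 km/h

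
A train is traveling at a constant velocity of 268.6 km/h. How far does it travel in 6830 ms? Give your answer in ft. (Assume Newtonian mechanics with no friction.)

v = 268.6 km/h × 0.2777777777777778 = 74.6111 m/s
t = 6830 ms × 0.001 = 6.83 s
d = v × t = 74.6111 × 6.83 = 509.594 m
d = 509.594 m / 0.3048 = 1672 ft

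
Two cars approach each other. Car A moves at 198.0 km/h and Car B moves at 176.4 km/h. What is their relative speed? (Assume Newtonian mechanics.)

v_rel = v_A + v_B = 198.0 + 176.4 = 374.4 km/h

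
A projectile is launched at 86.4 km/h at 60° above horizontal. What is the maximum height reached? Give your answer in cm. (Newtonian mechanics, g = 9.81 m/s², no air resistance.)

v₀ = 86.4 km/h × 0.2777777777777778 = 24.0 m/s
H = v₀² × sin²(θ) / (2g) = 24.0² × sin(60°)² / (2 × 9.81) = 576.0 × 0.75 / 19.62 = 22.0183 m
H = 22.0183 m / 0.01 = 2202 cm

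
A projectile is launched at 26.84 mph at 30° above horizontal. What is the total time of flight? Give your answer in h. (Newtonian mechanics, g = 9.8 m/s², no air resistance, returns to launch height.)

v₀ = 26.84 mph × 0.44704 = 11.9986 m/s
T = 2 × v₀ × sin(θ) / g = 2 × 11.9986 × sin(30°) / 9.8 = 2 × 11.9986 × 0.5 / 9.8 = 1.22435 s
T = 1.22435 s / 3600.0 = 0.0003401 h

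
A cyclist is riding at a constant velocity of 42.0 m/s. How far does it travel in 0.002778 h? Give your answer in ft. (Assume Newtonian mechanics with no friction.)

t = 0.002778 h × 3600.0 = 10.0008 s
d = v × t = 42.0 × 10.0008 = 420.034 m
d = 420.034 m / 0.3048 = 1378 ft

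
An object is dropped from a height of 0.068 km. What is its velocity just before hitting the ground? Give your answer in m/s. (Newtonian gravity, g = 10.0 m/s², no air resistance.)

h = 0.068 km × 1000.0 = 68.0 m
v = √(2gh) = √(2 × 10.0 × 68.0) = 36.88 m/s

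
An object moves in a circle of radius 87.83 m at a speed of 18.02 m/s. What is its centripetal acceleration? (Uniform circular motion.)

a_c = v²/r = 18.02²/87.83 = 324.7204/87.83 = 3.7 m/s²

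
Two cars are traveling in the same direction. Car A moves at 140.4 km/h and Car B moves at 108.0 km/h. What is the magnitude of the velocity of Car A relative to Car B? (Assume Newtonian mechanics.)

v_rel = |v_A - v_B| = |140.4 - 108.0| = 32.4 km/h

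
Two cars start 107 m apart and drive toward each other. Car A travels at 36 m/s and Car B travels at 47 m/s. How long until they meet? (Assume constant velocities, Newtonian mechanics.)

Combined speed: v_combined = 36 + 47 = 83 m/s
Time to meet: t = d/v_combined = 107/83 = 1.29 s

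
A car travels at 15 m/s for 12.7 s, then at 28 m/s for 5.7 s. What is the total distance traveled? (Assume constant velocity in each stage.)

d₁ = v₁t₁ = 15 × 12.7 = 190.5 m
d₂ = v₂t₂ = 28 × 5.7 = 159.6 m
d_total = 190.5 + 159.6 = 350.1 m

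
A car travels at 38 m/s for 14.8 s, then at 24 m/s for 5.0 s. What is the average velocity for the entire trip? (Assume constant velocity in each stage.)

d₁ = v₁t₁ = 38 × 14.8 = 562.4 m
d₂ = v₂t₂ = 24 × 5.0 = 120.0 m
d_total = 682.4 m, t_total = 19.8 s
v_avg = d_total/t_total = 682.4/19.8 = 34.46 m/s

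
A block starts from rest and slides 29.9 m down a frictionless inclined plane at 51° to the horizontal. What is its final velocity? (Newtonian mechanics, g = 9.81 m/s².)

a = g sin(θ) = 9.81 × sin(51°) = 7.6238 m/s²
v = √(2ad) = √(2 × 7.6238 × 29.9) = 21.35 m/s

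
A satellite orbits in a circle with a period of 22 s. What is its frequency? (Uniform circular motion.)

f = 1/T = 1/22 = 0.0455 Hz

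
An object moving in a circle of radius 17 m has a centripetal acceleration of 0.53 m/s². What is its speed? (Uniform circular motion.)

v = √(a_c × r) = √(0.53 × 17) = 3.0 m/s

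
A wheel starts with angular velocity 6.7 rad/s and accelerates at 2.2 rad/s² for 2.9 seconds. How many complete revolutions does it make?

θ = ω₀t + ½αt² = 6.7×2.9 + ½×2.2×2.9² = 28.681 rad
Total revolutions = θ/(2π) = 28.681/(2π) = 4.56
Complete revolutions = ⌊4.56⌋ = 4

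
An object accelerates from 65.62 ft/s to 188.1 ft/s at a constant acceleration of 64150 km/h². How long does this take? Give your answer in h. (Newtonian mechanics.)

v₀ = 65.62 ft/s × 0.3048 = 20.001 m/s
v = 188.1 ft/s × 0.3048 = 57.3329 m/s
a = 64150 km/h² × 7.716049382716049e-05 = 4.94985 m/s²
t = (v - v₀) / a = (57.3329 - 20.001) / 4.94985 = 7.54203 s
t = 7.54203 s / 3600.0 = 0.002095 h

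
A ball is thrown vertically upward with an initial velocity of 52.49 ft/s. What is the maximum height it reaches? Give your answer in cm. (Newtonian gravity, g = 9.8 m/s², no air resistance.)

v₀ = 52.49 ft/s × 0.3048 = 15.999 m/s
h_max = v₀² / (2g) = 15.999² / (2 × 9.8) = 255.968 / 19.6 = 13.0596 m
h_max = 13.0596 m / 0.01 = 1306 cm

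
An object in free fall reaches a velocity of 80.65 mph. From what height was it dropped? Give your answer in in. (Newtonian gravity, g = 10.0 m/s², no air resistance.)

v = 80.65 mph × 0.44704 = 36.0538 m/s
h = v² / (2g) = 36.0538² / (2 × 10.0) = 64.9938 m
h = 64.9938 m / 0.0254 = 2559 in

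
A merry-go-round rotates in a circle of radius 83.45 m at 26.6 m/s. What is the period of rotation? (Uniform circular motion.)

T = 2πr/v = 2π×83.45/26.6 = 19.71 s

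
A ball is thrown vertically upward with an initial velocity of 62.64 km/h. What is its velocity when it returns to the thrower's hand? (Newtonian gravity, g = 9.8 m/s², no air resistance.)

By conservation of energy (no air resistance), the ball returns to the throw height with the same speed as launch, but directed downward.
|v_ground| = v₀ = 62.64 km/h
v_ground = 62.64 km/h (downward)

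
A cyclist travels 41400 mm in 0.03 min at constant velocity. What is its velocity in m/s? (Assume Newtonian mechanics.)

d = 41400 mm × 0.001 = 41.4 m
t = 0.03 min × 60.0 = 1.8 s
v = d / t = 41.4 / 1.8 = 23.0 m/s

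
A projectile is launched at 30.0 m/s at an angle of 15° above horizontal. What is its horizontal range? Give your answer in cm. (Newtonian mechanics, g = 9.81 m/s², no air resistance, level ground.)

R = v₀² × sin(2θ) / g = 30.0² × sin(2 × 15°) / 9.81 = 900.0 × 0.5 / 9.81 = 45.8716 m
R = 45.8716 m / 0.01 = 4587 cm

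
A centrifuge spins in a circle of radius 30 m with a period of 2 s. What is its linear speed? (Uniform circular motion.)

v = 2πr/T = 2π×30/2 = 94.25 m/s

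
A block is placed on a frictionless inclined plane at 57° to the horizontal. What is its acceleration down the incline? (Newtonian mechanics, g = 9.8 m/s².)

a = g sin(θ) = 9.8 × sin(57°) = 9.8 × 0.8387 = 8.22 m/s²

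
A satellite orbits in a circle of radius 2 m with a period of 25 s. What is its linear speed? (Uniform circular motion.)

v = 2πr/T = 2π×2/25 = 0.5 m/s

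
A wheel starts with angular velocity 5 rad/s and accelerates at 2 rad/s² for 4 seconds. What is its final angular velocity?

ω = ω₀ + αt = 5 + 2 × 4 = 13 rad/s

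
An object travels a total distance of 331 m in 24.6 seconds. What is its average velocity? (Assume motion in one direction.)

v_avg = Δd / Δt = 331 / 24.6 = 13.46 m/s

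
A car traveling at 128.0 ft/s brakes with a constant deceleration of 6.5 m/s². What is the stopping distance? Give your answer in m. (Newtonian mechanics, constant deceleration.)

v₀ = 128.0 ft/s × 0.3048 = 39.0144 m/s
d = v₀² / (2a) = 39.0144² / (2 × 6.5) = 1522.12 / 13.0 = 117.1 m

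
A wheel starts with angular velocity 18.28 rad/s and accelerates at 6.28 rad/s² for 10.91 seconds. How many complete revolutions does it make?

θ = ω₀t + ½αt² = 18.28×10.91 + ½×6.28×10.91² = 573.183034 rad
Total revolutions = θ/(2π) = 573.183034/(2π) = 91.22
Complete revolutions = ⌊91.22⌋ = 91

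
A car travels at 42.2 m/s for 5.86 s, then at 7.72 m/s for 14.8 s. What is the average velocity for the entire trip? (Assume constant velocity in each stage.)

d₁ = v₁t₁ = 42.2 × 5.86 = 247.292 m
d₂ = v₂t₂ = 7.72 × 14.8 = 114.256 m
d_total = 361.548 m, t_total = 20.66 s
v_avg = d_total/t_total = 361.548/20.66 = 17.5 m/s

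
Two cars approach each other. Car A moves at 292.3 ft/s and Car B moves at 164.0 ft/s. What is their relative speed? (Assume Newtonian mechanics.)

v_rel = v_A + v_B = 292.3 + 164.0 = 456.3 ft/s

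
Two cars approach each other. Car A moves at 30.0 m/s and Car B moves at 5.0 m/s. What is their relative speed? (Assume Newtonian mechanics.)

v_rel = v_A + v_B = 30.0 + 5.0 = 35.0 m/s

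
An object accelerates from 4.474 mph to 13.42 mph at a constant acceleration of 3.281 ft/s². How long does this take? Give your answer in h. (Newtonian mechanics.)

v₀ = 4.474 mph × 0.44704 = 2.00006 m/s
v = 13.42 mph × 0.44704 = 5.99928 m/s
a = 3.281 ft/s² × 0.3048 = 1.00005 m/s²
t = (v - v₀) / a = (5.99928 - 2.00006) / 1.00005 = 3.99902 s
t = 3.99902 s / 3600.0 = 0.001111 h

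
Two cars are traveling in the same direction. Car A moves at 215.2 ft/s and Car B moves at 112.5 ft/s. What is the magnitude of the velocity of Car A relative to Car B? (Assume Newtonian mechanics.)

v_rel = |v_A - v_B| = |215.2 - 112.5| = 102.7 ft/s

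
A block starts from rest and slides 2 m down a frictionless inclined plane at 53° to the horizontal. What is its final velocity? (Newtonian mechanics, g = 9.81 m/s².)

a = g sin(θ) = 9.81 × sin(53°) = 7.8346 m/s²
v = √(2ad) = √(2 × 7.8346 × 2) = 5.6 m/s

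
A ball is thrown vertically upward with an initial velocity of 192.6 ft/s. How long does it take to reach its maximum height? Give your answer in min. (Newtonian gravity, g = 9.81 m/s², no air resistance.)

v₀ = 192.6 ft/s × 0.3048 = 58.7045 m/s
t_up = v₀ / g = 58.7045 / 9.81 = 5.98415 s
t_up = 5.98415 s / 60.0 = 0.09974 min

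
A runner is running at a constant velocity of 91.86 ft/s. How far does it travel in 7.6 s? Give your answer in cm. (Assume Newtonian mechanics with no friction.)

v = 91.86 ft/s × 0.3048 = 27.9989 m/s
d = v × t = 27.9989 × 7.6 = 212.792 m
d = 212.792 m / 0.01 = 21280 cm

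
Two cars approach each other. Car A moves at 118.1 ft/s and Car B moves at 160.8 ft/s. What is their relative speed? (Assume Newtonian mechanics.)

v_rel = v_A + v_B = 118.1 + 160.8 = 278.9 ft/s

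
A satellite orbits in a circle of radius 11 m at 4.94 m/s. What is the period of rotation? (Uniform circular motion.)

T = 2πr/v = 2π×11/4.94 = 13.99 s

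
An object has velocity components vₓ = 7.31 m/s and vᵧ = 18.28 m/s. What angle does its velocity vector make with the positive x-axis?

θ = arctan(vᵧ/vₓ) = arctan(18.28/7.31) = 68.2°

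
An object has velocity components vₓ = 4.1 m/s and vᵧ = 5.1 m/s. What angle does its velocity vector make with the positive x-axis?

θ = arctan(vᵧ/vₓ) = arctan(5.1/4.1) = 51.2°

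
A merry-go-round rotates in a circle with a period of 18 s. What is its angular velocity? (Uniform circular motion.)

ω = 2π/T = 2π/18 = 0.3491 rad/s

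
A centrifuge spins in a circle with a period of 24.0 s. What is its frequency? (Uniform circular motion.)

f = 1/T = 1/24.0 = 0.0417 Hz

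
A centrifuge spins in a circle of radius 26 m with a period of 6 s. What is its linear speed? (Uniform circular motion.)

v = 2πr/T = 2π×26/6 = 27.23 m/s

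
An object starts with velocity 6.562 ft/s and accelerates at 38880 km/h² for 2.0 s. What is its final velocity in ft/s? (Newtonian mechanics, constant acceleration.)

v₀ = 6.562 ft/s × 0.3048 = 2.0001 m/s
a = 38880 km/h² × 7.716049382716049e-05 = 3.0 m/s²
v = v₀ + a × t = 2.0001 + 3.0 × 2.0 = 8.0001 m/s
v = 8.0001 m/s / 0.3048 = 26.25 ft/s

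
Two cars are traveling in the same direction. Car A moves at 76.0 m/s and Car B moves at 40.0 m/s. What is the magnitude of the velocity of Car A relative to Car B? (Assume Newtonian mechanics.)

v_rel = |v_A - v_B| = |76.0 - 40.0| = 36.0 m/s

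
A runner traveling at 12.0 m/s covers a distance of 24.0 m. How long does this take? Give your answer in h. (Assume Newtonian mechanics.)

t = d / v = 24.0 / 12.0 = 2.0 s
t = 2.0 s / 3600.0 = 0.0005556 h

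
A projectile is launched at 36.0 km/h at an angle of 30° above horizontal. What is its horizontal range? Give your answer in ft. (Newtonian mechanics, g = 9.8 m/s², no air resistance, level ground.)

v₀ = 36.0 km/h × 0.2777777777777778 = 10.0 m/s
R = v₀² × sin(2θ) / g = 10.0² × sin(2 × 30°) / 9.8 = 100.0 × 0.866025 / 9.8 = 8.83699 m
R = 8.83699 m / 0.3048 = 28.99 ft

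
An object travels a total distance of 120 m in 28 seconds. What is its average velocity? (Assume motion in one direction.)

v_avg = Δd / Δt = 120 / 28 = 4.29 m/s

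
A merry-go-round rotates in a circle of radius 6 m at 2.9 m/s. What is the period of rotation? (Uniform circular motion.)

T = 2πr/v = 2π×6/2.9 = 13.0 s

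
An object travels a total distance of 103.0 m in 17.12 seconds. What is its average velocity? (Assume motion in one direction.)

v_avg = Δd / Δt = 103.0 / 17.12 = 6.02 m/s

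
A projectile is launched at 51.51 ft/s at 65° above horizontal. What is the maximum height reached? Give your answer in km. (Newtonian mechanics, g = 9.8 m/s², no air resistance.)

v₀ = 51.51 ft/s × 0.3048 = 15.7002 m/s
H = v₀² × sin²(θ) / (2g) = 15.7002² × sin(65°)² / (2 × 9.8) = 246.496 × 0.821394 / 19.6 = 10.3301 m
H = 10.3301 m / 1000.0 = 0.01033 km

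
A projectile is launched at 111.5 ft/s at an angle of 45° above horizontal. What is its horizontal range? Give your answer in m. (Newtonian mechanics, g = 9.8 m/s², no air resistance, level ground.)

v₀ = 111.5 ft/s × 0.3048 = 33.9852 m/s
R = v₀² × sin(2θ) / g = 33.9852² × sin(2 × 45°) / 9.8 = 1154.99 × 1.0 / 9.8 = 117.9 m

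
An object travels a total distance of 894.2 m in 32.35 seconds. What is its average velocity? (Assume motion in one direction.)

v_avg = Δd / Δt = 894.2 / 32.35 = 27.64 m/s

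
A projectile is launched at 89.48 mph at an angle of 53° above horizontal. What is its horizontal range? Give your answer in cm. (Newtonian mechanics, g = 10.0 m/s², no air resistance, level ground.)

v₀ = 89.48 mph × 0.44704 = 40.0011 m/s
R = v₀² × sin(2θ) / g = 40.0011² × sin(2 × 53°) / 10.0 = 1600.09 × 0.961262 / 10.0 = 153.811 m
R = 153.811 m / 0.01 = 15380 cm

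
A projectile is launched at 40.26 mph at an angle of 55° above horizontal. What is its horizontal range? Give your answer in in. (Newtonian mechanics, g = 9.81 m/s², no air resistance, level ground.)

v₀ = 40.26 mph × 0.44704 = 17.9978 m/s
R = v₀² × sin(2θ) / g = 17.9978² × sin(2 × 55°) / 9.81 = 323.921 × 0.939693 / 9.81 = 31.0282 m
R = 31.0282 m / 0.0254 = 1222 in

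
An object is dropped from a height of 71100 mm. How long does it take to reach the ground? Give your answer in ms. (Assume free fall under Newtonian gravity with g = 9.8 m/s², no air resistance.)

h = 71100 mm × 0.001 = 71.1 m
t = √(2h/g) = √(2 × 71.1 / 9.8) = 3.80923 s
t = 3.80923 s / 0.001 = 3809 ms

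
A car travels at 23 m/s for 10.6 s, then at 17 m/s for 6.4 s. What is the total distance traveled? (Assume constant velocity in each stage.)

d₁ = v₁t₁ = 23 × 10.6 = 243.8 m
d₂ = v₂t₂ = 17 × 6.4 = 108.8 m
d_total = 243.8 + 108.8 = 352.6 m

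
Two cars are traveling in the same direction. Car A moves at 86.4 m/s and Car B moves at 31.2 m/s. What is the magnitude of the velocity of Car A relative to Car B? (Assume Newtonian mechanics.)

v_rel = |v_A - v_B| = |86.4 - 31.2| = 55.2 m/s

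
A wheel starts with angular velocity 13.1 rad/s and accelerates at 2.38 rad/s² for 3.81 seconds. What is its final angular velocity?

ω = ω₀ + αt = 13.1 + 2.38 × 3.81 = 22.17 rad/s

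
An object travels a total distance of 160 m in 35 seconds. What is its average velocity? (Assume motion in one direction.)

v_avg = Δd / Δt = 160 / 35 = 4.57 m/s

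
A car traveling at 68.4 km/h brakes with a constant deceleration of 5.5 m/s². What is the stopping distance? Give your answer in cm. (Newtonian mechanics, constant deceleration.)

v₀ = 68.4 km/h × 0.2777777777777778 = 19.0 m/s
d = v₀² / (2a) = 19.0² / (2 × 5.5) = 361.0 / 11.0 = 32.8182 m
d = 32.8182 m / 0.01 = 3282 cm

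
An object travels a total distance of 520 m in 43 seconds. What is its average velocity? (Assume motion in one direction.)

v_avg = Δd / Δt = 520 / 43 = 12.09 m/s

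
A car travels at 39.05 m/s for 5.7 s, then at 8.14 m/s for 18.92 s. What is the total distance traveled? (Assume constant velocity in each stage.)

d₁ = v₁t₁ = 39.05 × 5.7 = 222.585 m
d₂ = v₂t₂ = 8.14 × 18.92 = 154.0088 m
d_total = 222.585 + 154.0088 = 376.59 m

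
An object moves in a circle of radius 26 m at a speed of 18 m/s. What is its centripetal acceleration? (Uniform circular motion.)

a_c = v²/r = 18²/26 = 324/26 = 12.46 m/s²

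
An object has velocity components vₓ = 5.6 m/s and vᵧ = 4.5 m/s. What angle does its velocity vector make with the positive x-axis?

θ = arctan(vᵧ/vₓ) = arctan(4.5/5.6) = 38.78°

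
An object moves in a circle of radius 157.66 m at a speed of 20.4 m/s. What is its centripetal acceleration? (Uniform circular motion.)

a_c = v²/r = 20.4²/157.66 = 416.16/157.66 = 2.64 m/s²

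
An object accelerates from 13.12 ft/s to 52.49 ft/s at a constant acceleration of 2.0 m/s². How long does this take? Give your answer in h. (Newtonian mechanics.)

v₀ = 13.12 ft/s × 0.3048 = 3.99898 m/s
v = 52.49 ft/s × 0.3048 = 15.999 m/s
t = (v - v₀) / a = (15.999 - 3.99898) / 2.0 = 6.00001 s
t = 6.00001 s / 3600.0 = 0.001667 h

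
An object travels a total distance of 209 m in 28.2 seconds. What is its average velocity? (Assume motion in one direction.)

v_avg = Δd / Δt = 209 / 28.2 = 7.41 m/s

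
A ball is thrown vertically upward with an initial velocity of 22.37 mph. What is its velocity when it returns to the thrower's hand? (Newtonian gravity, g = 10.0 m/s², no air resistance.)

By conservation of energy (no air resistance), the ball returns to the throw height with the same speed as launch, but directed downward.
|v_ground| = v₀ = 22.37 mph
v_ground = 22.37 mph (downward)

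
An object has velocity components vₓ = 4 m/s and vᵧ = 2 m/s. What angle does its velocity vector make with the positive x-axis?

θ = arctan(vᵧ/vₓ) = arctan(2/4) = 26.57°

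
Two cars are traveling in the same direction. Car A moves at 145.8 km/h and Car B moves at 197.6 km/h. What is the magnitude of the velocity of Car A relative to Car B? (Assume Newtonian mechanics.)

v_rel = |v_A - v_B| = |145.8 - 197.6| = 51.8 km/h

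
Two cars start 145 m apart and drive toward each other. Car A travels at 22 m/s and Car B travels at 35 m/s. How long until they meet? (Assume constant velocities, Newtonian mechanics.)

Combined speed: v_combined = 22 + 35 = 57 m/s
Time to meet: t = d/v_combined = 145/57 = 2.54 s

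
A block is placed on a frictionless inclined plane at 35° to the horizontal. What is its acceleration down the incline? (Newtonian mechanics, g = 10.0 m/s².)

a = g sin(θ) = 10.0 × sin(35°) = 10.0 × 0.5736 = 5.74 m/s²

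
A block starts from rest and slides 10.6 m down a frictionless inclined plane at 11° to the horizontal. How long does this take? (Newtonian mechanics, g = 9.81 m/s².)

a = g sin(θ) = 9.81 × sin(11°) = 1.8718 m/s²
t = √(2d/a) = √(2 × 10.6 / 1.8718) = 3.37 s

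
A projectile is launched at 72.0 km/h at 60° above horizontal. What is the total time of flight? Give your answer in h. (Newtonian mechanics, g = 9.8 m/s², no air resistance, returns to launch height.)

v₀ = 72.0 km/h × 0.2777777777777778 = 20.0 m/s
T = 2 × v₀ × sin(θ) / g = 2 × 20.0 × sin(60°) / 9.8 = 2 × 20.0 × 0.866025 / 9.8 = 3.5348 s
T = 3.5348 s / 3600.0 = 0.0009819 h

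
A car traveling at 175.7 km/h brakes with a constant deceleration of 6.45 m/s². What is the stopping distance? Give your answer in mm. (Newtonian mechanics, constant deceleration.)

v₀ = 175.7 km/h × 0.2777777777777778 = 48.8056 m/s
d = v₀² / (2a) = 48.8056² / (2 × 6.45) = 2381.99 / 12.9 = 184.65 m
d = 184.65 m / 0.001 = 184600 mm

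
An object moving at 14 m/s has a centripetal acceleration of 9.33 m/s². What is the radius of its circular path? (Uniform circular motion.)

r = v²/a_c = 14²/9.33 = 21.01 m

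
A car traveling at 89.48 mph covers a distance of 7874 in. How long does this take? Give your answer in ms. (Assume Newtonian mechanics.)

d = 7874 in × 0.0254 = 200.0 m
v = 89.48 mph × 0.44704 = 40.0011 m/s
t = d / v = 200.0 / 40.0011 = 4.99986 s
t = 4.99986 s / 0.001 = 5000 ms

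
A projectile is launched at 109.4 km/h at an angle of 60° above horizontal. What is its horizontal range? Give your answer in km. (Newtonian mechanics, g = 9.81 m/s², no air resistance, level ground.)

v₀ = 109.4 km/h × 0.2777777777777778 = 30.3889 m/s
R = v₀² × sin(2θ) / g = 30.3889² × sin(2 × 60°) / 9.81 = 923.485 × 0.866025 / 9.81 = 81.5251 m
R = 81.5251 m / 1000.0 = 0.08153 km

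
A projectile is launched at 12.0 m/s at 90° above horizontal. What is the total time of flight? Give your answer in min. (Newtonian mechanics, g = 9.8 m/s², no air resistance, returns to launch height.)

T = 2 × v₀ × sin(θ) / g = 2 × 12.0 × sin(90°) / 9.8 = 2 × 12.0 × 1.0 / 9.8 = 2.44898 s
T = 2.44898 s / 60.0 = 0.04082 min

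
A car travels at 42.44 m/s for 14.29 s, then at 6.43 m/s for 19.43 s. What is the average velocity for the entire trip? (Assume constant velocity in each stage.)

d₁ = v₁t₁ = 42.44 × 14.29 = 606.4676 m
d₂ = v₂t₂ = 6.43 × 19.43 = 124.9349 m
d_total = 731.4025 m, t_total = 33.72 s
v_avg = d_total/t_total = 731.4025/33.72 = 21.69 m/s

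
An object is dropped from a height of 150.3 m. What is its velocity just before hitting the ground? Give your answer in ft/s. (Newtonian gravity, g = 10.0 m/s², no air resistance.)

v = √(2gh) = √(2 × 10.0 × 150.3) = 54.827 m/s
v = 54.827 m/s / 0.3048 = 179.9 ft/s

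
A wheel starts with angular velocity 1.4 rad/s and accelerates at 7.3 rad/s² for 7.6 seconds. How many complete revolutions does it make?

θ = ω₀t + ½αt² = 1.4×7.6 + ½×7.3×7.6² = 221.464 rad
Total revolutions = θ/(2π) = 221.464/(2π) = 35.25
Complete revolutions = ⌊35.25⌋ = 35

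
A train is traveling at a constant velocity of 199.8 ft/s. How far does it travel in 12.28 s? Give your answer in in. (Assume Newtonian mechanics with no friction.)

v = 199.8 ft/s × 0.3048 = 60.899 m/s
d = v × t = 60.899 × 12.28 = 747.84 m
d = 747.84 m / 0.0254 = 29440 in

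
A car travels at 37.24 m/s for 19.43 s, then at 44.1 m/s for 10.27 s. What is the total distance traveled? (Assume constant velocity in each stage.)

d₁ = v₁t₁ = 37.24 × 19.43 = 723.5732 m
d₂ = v₂t₂ = 44.1 × 10.27 = 452.907 m
d_total = 723.5732 + 452.907 = 1176.48 m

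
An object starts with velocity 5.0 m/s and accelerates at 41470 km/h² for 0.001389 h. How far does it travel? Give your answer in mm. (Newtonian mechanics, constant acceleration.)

a = 41470 km/h² × 7.716049382716049e-05 = 3.19985 m/s²
t = 0.001389 h × 3600.0 = 5.0004 s
d = v₀ × t + ½ × a × t² = 5.0 × 5.0004 + 0.5 × 3.19985 × 5.0004² = 65.0065 m
d = 65.0065 m / 0.001 = 65010 mm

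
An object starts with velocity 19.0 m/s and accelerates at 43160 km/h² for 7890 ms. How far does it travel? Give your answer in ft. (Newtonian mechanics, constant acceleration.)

a = 43160 km/h² × 7.716049382716049e-05 = 3.33025 m/s²
t = 7890 ms × 0.001 = 7.89 s
d = v₀ × t + ½ × a × t² = 19.0 × 7.89 + 0.5 × 3.33025 × 7.89² = 253.568 m
d = 253.568 m / 0.3048 = 831.9 ft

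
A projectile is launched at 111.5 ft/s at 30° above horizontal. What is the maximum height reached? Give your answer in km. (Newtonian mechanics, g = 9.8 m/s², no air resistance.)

v₀ = 111.5 ft/s × 0.3048 = 33.9852 m/s
H = v₀² × sin²(θ) / (2g) = 33.9852² × sin(30°)² / (2 × 9.8) = 1154.99 × 0.25 / 19.6 = 14.732 m
H = 14.732 m / 1000.0 = 0.01473 km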